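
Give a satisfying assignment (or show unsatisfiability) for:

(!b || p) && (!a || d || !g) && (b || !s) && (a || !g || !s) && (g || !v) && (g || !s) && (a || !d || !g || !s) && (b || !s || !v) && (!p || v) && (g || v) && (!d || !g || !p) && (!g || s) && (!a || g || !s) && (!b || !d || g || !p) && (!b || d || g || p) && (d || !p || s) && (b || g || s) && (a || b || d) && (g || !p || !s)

Unsatisfiable — no assignment works.

Case g = True:
  (!g || s) forces s = True.
  (b || !s) forces b = True.
  (!b || p) forces p = True.
  (a || !g || !s) forces a = True.
  (!a || d || !g) forces d = True.
  Clause (!d || !g || !p) is falsified — contradiction.
Case g = False:
  (g || !v) forces v = False.
  Clause (g || v) is falsified — contradiction.
Both cases fail, so the formula is unsatisfiable.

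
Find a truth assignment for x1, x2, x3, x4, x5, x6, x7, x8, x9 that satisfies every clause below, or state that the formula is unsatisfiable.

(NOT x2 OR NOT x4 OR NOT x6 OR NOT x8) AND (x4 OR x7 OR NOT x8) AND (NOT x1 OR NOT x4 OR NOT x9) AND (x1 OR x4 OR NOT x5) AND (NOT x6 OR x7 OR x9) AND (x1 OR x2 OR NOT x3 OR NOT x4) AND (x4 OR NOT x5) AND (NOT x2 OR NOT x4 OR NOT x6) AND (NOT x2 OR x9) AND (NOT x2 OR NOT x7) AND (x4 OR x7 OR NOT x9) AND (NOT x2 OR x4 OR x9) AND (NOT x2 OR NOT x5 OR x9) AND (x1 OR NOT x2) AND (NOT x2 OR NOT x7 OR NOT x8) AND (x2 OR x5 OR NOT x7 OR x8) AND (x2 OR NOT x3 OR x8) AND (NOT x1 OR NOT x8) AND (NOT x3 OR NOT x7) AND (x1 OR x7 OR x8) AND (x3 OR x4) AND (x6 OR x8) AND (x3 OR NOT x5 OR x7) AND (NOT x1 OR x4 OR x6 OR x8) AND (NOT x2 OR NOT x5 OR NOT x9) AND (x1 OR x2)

Try x1 = False:
  (x1 OR NOT x2) forces x2 = False.
  clause (x1 OR x2) is falsified — backtrack.
So x1 = True.
  then (NOT x1 OR NOT x8) forces x8 = False.
  then (x6 OR x8) forces x6 = True.
Set x2 = False.
  then (x2 OR NOT x3 OR x8) forces x3 = False.
  then (x3 OR x4) forces x4 = True.
  then (NOT x1 OR NOT x4 OR NOT x9) forces x9 = False.
  then (NOT x6 OR x7 OR x9) forces x7 = True.
  then (x2 OR x5 OR NOT x7 OR x8) forces x5 = True.
All clauses satisfied.

x1: True, x2: False, x3: False, x4: True, x5: True, x6: True, x7: True, x8: False, x9: False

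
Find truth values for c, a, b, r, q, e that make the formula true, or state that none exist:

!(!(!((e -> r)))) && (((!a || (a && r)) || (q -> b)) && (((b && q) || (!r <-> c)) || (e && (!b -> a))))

c: False, a: True, b: True, r: False, q: True, e: True

  !(!(!((e -> r)))) = True
    !(!((e -> r))) = False
      !((e -> r)) = True
        e -> r = False
  ((!a || (a && r)) || (q -> b)) && (((b && q) || (!r <-> c)) || (e && (!b -> a))) = True
    (!a || (a && r)) || (q -> b) = True
      !a || (a && r) = False
        !a = False
        a && r = False
      q -> b = True
    ((b && q) || (!r <-> c)) || (e && (!b -> a)) = True
      (b && q) || (!r <-> c) = True
        b && q = True
        !r <-> c = False
          !r = True
      e && (!b -> a) = True
        !b -> a = True
          !b = False
Both conjuncts True, so the formula holds.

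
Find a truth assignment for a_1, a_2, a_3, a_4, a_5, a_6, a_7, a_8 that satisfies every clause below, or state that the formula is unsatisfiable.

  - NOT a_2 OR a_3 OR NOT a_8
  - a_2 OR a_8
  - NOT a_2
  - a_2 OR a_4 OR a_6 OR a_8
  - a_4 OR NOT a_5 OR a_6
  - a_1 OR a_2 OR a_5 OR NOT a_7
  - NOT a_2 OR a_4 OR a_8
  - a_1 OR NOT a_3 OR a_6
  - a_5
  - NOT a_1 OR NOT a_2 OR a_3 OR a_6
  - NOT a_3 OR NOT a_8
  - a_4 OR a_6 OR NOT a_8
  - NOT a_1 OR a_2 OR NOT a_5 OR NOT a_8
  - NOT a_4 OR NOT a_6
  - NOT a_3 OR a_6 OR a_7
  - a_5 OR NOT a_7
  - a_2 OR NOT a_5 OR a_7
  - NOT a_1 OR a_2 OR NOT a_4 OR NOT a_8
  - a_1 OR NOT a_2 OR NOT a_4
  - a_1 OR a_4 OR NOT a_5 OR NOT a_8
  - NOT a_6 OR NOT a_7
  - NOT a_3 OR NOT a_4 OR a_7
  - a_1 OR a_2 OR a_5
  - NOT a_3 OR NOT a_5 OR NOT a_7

Unit clause (NOT a_2) forces a_2 = False.
Unit clause (a_5) forces a_5 = True.
In (a_2 OR NOT a_5 OR a_7) only a_7 is left, so a_7 = True.
In (NOT a_6 OR NOT a_7) only NOT a_6 is left, so a_6 = False.
In (NOT a_3 OR NOT a_5 OR NOT a_7) only NOT a_3 is left, so a_3 = False.
In (a_2 OR a_8) only a_8 is left, so a_8 = True.
In (a_4 OR NOT a_5 OR a_6) only a_4 is left, so a_4 = True.
In (NOT a_1 OR a_2 OR NOT a_5 OR NOT a_8) only NOT a_1 is left, so a_1 = False.
All clauses satisfied.

a_1 = False, a_2 = False, a_3 = False, a_4 = True, a_5 = True, a_6 = False, a_7 = True, a_8 = True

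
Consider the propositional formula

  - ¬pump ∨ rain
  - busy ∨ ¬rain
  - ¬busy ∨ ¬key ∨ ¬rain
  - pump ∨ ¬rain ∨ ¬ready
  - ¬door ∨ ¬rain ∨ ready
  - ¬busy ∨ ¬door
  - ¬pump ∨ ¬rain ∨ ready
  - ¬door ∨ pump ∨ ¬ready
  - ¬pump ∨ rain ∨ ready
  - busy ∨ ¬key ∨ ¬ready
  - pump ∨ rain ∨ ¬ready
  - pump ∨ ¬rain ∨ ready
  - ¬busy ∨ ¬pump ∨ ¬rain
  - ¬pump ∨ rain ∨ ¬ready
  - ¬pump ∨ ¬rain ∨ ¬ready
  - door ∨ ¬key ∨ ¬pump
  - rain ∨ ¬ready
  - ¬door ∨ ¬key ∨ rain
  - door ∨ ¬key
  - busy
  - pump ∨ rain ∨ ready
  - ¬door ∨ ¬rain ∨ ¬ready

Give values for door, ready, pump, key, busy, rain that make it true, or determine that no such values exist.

UNSATISFIABLE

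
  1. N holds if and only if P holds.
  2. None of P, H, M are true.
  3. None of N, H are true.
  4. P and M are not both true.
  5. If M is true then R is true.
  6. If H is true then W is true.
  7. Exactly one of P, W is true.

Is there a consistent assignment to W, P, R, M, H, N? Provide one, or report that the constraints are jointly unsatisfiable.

W: True; P: False; R: False; M: False; H: False; N: False

  (1) N=F, P=F — same ✓
  (2) {P, H, M}: 0 true — none ✓
  (3) {N, H}: 0 true — none ✓
  (4) P=F, M=F — not both ✓
  (5) M=F ⇒ R: vacuous ✓
  (6) H=F ⇒ W: vacuous ✓
  (7) {P, W}: 1 true — exactly one ✓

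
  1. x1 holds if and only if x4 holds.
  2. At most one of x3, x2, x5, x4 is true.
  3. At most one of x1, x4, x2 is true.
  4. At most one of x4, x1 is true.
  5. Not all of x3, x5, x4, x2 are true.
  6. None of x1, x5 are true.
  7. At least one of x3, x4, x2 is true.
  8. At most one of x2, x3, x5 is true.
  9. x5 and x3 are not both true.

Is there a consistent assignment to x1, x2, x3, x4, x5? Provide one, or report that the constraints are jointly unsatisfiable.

x1 = False, x2 = True, x3 = False, x4 = False, x5 = False

  (1) x1=F, x4=F — same ✓
  (2) {x3, x2, x5, x4}: 1 true — at most one ✓
  (3) {x1, x4, x2}: 1 true — at most one ✓
  (4) {x4, x1}: 0 true — at most one ✓
  (5) {x3, x5, x4, x2}: 1/4 true — not all ✓
  (6) {x1, x5}: 0 true — none ✓
  (7) {x3, x4, x2}: 1 true — at least one ✓
  (8) {x2, x3, x5}: 1 true — at most one ✓
  (9) x5=F, x3=F — not both ✓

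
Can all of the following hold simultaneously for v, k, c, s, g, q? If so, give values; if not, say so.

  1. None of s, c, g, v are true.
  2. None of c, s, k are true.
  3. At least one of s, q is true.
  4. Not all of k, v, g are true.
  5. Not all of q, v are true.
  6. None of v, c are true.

v: False, k: False, c: False, s: False, g: False, q: True

  (1) {s, c, g, v}: 0 true — none ✓
  (2) {c, s, k}: 0 true — none ✓
  (3) {s, q}: 1 true — at least one ✓
  (4) {k, v, g}: 0/3 true — not all ✓
  (5) {q, v}: 1/2 true — not all ✓
  (6) {v, c}: 0 true — none ✓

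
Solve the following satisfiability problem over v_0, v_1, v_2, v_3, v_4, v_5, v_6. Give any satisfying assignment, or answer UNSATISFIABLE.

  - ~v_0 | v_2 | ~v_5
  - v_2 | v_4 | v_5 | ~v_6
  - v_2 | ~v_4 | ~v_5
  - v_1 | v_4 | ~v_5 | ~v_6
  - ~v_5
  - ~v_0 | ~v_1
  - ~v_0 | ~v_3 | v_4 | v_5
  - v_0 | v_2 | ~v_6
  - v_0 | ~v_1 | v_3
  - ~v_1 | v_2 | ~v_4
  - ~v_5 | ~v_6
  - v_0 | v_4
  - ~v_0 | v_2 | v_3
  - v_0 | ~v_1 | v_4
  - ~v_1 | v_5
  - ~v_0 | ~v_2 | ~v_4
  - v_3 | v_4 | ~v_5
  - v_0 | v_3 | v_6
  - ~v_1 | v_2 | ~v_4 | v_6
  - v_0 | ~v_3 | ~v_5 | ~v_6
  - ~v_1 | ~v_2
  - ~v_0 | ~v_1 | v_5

Unit clause (~v_5) forces v_5 = False.
In (~v_1 | v_5) only ~v_1 is left, so v_1 = False.
Set v_0 = True.
Set v_2 = False.
  then (~v_0 | v_2 | v_3) forces v_3 = True.
  then (~v_0 | ~v_3 | v_4 | v_5) forces v_4 = True.
Set v_6 = True.
All clauses satisfied.

v_0: True; v_1: False; v_2: False; v_3: True; v_4: True; v_5: False; v_6: True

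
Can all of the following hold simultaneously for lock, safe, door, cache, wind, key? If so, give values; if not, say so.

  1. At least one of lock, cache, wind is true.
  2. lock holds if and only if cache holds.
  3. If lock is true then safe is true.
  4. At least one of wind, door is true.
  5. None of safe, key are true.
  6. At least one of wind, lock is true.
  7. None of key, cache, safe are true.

lock = False, safe = False, door = True, cache = False, wind = True, key = False

  (1) {lock, cache, wind}: 1 true — at least one ✓
  (2) lock=F, cache=F — same ✓
  (3) lock=F ⇒ safe: vacuous ✓
  (4) {wind, door}: 2 true — at least one ✓
  (5) {safe, key}: 0 true — none ✓
  (6) {wind, lock}: 1 true — at least one ✓
  (7) {key, cache, safe}: 0 true — none ✓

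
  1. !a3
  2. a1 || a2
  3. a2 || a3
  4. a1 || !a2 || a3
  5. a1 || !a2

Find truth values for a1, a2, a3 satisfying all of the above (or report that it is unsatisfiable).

a1: True, a2: True, a3: False

Unit clause (!a3) forces a3 = False.
In (a2 || a3) only a2 is left, so a2 = True.
In (a1 || !a2 || a3) only a1 is left, so a1 = True.
Check each clause:
  (!a3): !a3 holds.
  (a1 || a2): a1 holds.
  (a2 || a3): a2 holds.
  (a1 || !a2 || a3): a1 holds.
  (a1 || !a2): a1 holds.
All clauses satisfied.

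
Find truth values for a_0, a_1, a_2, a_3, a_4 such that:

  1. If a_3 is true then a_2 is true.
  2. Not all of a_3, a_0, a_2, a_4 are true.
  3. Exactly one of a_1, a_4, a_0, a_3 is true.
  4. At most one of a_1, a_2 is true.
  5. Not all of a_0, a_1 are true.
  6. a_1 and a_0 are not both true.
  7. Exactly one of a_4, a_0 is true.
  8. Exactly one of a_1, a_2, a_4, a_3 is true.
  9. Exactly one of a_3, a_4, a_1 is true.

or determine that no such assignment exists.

a_0 = False, a_1 = False, a_2 = False, a_3 = False, a_4 = True

  (1) a_3=F ⇒ a_2: vacuous ✓
  (2) {a_3, a_0, a_2, a_4}: 1/4 true — not all ✓
  (3) {a_1, a_4, a_0, a_3}: 1 true — exactly one ✓
  (4) {a_1, a_2}: 0 true — at most one ✓
  (5) {a_0, a_1}: 0/2 true — not all ✓
  (6) a_1=F, a_0=F — not both ✓
  (7) {a_4, a_0}: 1 true — exactly one ✓
  (8) {a_1, a_2, a_4, a_3}: 1 true — exactly one ✓
  (9) {a_3, a_4, a_1}: 1 true — exactly one ✓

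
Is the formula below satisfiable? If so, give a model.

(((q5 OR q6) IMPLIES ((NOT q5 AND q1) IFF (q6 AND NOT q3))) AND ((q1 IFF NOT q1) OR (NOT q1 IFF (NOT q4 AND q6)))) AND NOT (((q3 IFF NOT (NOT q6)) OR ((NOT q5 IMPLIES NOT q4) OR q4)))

Unsatisfiable

The conjunct NOT (((q3 IFF NOT (NOT q6)) OR ((NOT q5 IMPLIES NOT q4) OR q4))) is unsatisfiable on its own:
  q4 = True: this becomes NOT (((q3 IFF NOT (NOT q6)) OR True)) = False.
  q4 = False: this becomes NOT (((q3 IFF NOT (NOT q6)) OR True)) = False.
So the whole conjunction is unsatisfiable.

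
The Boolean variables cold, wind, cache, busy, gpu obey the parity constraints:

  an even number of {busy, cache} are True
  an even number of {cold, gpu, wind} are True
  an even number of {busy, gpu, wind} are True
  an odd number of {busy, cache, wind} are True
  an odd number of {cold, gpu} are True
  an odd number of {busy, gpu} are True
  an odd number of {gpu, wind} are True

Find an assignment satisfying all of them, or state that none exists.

cold: True; wind: True; cache: True; busy: True; gpu: False

{busy, cache}: 2 true → even ✓
{cold, gpu, wind}: 2 true → even ✓
{busy, gpu, wind}: 2 true → even ✓
{busy, cache, wind}: 3 true → odd ✓
{cold, gpu}: 1 true → odd ✓
{busy, gpu}: 1 true → odd ✓
{gpu, wind}: 1 true → odd ✓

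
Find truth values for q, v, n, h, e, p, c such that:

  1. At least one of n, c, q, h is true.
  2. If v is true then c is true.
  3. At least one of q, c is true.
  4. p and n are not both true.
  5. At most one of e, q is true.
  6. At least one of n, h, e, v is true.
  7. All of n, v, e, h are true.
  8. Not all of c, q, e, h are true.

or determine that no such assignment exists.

q = False; v = True; n = True; h = True; e = True; p = False; c = True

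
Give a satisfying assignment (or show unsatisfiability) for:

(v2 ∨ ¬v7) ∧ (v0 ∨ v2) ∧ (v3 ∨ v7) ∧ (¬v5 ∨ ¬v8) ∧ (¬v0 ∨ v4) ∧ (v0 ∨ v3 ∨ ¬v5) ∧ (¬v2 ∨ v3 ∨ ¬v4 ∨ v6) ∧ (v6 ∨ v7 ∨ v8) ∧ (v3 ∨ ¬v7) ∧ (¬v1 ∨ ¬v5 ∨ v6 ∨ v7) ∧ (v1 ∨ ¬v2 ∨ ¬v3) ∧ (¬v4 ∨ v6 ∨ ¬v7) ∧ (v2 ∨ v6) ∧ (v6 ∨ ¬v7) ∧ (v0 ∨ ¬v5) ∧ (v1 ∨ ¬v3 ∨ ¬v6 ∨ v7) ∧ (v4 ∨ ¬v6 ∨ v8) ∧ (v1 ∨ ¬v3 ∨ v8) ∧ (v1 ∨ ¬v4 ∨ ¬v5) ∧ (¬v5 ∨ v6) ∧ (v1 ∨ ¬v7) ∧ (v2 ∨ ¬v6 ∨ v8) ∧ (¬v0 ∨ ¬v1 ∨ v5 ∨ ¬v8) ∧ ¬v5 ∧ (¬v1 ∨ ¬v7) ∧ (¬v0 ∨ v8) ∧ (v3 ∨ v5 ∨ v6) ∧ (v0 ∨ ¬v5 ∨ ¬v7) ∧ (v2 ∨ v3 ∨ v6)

Unit clause (¬v5) forces v5 = False.
Set v0 = False.
  then (v0 ∨ v2) forces v2 = True.
Try v1 = False:
  (v1 ∨ ¬v2 ∨ ¬v3) forces v3 = False.
  (v3 ∨ v7) forces v7 = True.
  clause (v3 ∨ ¬v7) is falsified — backtrack.
So v1 = True.
  then (¬v1 ∨ ¬v7) forces v7 = False.
  then (v3 ∨ v7) forces v3 = True.
Set v4 = False.
Set v6 = True.
  then (v4 ∨ ¬v6 ∨ v8) forces v8 = True.
All clauses satisfied.

v0 = False, v1 = True, v2 = True, v3 = True, v4 = False, v5 = False, v6 = True, v7 = False, v8 = True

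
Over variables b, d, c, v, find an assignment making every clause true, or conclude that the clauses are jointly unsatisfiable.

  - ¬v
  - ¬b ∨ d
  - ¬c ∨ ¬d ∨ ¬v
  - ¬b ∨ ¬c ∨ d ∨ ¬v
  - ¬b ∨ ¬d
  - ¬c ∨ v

Unit clause (¬v) forces v = False.
In (¬c ∨ v) only ¬c is left, so c = False.
Try b = True:
  (¬b ∨ d) forces d = True.
  clause (¬b ∨ ¬d) is falsified — backtrack.
So b = False.
Set d = True.
Check each clause:
  (¬v): ¬v holds.
  (¬b ∨ d): ¬b holds.
  (¬c ∨ ¬d ∨ ¬v): ¬c holds.
  (¬b ∨ ¬c ∨ d ∨ ¬v): ¬b holds.
  (¬b ∨ ¬d): ¬b holds.
  (¬c ∨ v): ¬c holds.
All clauses satisfied.

b=F, d=T, c=F, v=F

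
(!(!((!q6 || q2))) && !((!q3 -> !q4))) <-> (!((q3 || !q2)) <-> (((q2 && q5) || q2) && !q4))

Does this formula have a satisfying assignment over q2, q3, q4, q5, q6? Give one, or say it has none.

q2: True, q3: True, q4: False, q5: True, q6: False

  (!(!((!q6 || q2))) && !((!q3 -> !q4))) <-> (!((q3 || !q2)) <-> (((q2 && q5) || q2) && !q4)) = True
    !(!((!q6 || q2))) && !((!q3 -> !q4)) = False
      !(!((!q6 || q2))) = True
        !((!q6 || q2)) = False
          !q6 || q2 = True
            !q6 = True
      !((!q3 -> !q4)) = False
        !q3 -> !q4 = True
          !q3 = False
          !q4 = True
    !((q3 || !q2)) <-> (((q2 && q5) || q2) && !q4) = False
      !((q3 || !q2)) = False
        q3 || !q2 = True
          !q2 = False
      ((q2 && q5) || q2) && !q4 = True
        (q2 && q5) || q2 = True
          q2 && q5 = True
        !q4 = True
The formula evaluates to True.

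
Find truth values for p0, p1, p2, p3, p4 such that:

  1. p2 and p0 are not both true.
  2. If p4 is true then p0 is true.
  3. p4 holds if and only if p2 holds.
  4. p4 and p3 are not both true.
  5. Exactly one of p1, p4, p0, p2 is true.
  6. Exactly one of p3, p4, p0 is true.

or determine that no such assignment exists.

p0=F; p1=T; p2=F; p3=T; p4=F

  (1) p2=F, p0=F — not both ✓
  (2) p4=F ⇒ p0: vacuous ✓
  (3) p4=F, p2=F — same ✓
  (4) p4=F, p3=T — not both ✓
  (5) {p1, p4, p0, p2}: 1 true — exactly one ✓
  (6) {p3, p4, p0}: 1 true — exactly one ✓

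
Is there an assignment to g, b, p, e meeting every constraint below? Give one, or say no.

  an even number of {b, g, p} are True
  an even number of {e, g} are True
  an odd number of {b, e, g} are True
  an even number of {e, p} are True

No satisfying assignment exists.

Adding constraints 1, 3, 4 mod 2: every variable appears an even number of times on the left, so the left side is 0.
But the right sides sum to 1 (mod 2). 0 ≠ 1 — the system is inconsistent.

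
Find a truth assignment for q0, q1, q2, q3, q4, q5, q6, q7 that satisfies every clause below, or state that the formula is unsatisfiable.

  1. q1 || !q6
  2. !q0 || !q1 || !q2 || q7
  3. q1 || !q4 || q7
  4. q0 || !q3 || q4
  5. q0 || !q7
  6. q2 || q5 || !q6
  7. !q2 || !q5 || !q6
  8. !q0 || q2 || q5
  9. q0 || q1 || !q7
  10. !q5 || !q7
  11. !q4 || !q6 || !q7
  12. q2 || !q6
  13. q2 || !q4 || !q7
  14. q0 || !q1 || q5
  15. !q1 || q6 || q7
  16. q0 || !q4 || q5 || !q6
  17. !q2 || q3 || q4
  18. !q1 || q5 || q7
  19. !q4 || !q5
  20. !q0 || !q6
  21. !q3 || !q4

q0=T; q1=F; q2=T; q3=F; q4=T; q5=F; q6=F; q7=T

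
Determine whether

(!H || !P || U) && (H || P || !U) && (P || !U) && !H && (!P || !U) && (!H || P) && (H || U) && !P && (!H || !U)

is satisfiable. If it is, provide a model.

Case P = True:
  Clause (!P) is falsified — contradiction.
Case P = False:
  (P || !U) forces U = False.
  (!H) forces H = False.
  Clause (H || U) is falsified — contradiction.
Both cases fail, so the formula is unsatisfiable.

No satisfying assignment exists.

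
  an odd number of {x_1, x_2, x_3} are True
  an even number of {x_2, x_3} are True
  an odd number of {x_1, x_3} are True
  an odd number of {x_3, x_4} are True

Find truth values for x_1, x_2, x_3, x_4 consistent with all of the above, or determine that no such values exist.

x_1: True, x_2: False, x_3: False, x_4: True

{x_1, x_2, x_3}: 1 true → odd ✓
{x_2, x_3}: 0 true → even ✓
{x_1, x_3}: 1 true → odd ✓
{x_3, x_4}: 1 true → odd ✓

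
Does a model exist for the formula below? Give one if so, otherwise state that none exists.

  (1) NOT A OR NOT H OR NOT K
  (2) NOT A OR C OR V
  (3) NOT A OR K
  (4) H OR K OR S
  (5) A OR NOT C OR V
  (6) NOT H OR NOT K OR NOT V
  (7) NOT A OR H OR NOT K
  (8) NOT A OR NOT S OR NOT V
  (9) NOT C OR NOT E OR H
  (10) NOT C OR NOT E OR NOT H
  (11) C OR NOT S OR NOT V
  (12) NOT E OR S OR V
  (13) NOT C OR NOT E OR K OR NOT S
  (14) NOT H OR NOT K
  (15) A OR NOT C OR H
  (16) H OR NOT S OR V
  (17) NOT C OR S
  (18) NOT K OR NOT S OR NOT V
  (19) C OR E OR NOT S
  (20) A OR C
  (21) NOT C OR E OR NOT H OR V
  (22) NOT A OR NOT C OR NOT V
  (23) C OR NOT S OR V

K = False, V = True, C = True, E = False, A = False, S = True, H = True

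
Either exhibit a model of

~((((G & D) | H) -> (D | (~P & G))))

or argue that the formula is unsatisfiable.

D = False, H = True, G = True, P = True

  ~((((G & D) | H) -> (D | (~P & G)))) = True
    ((G & D) | H) -> (D | (~P & G)) = False
      (G & D) | H = True
        G & D = False
      D | (~P & G) = False
        ~P & G = False
          ~P = False
The formula evaluates to True.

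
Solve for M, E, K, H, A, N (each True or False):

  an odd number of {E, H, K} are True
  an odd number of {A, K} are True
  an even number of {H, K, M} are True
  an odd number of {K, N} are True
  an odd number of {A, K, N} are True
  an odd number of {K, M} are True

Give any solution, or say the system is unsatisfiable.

M = False, E = True, K = True, H = True, A = False, N = False

{E, H, K}: 3 true → odd ✓
{A, K}: 1 true → odd ✓
{H, K, M}: 2 true → even ✓
{K, N}: 1 true → odd ✓
{A, K, N}: 1 true → odd ✓
{K, M}: 1 true → odd ✓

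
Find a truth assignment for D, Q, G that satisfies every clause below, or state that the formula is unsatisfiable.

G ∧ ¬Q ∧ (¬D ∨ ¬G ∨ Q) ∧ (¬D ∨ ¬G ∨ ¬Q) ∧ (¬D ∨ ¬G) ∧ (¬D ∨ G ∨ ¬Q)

D = False; Q = False; G = True

Unit clause (G) forces G = True.
Unit clause (¬Q) forces Q = False.
In (¬D ∨ ¬G ∨ Q) only ¬D is left, so D = False.
Check each clause:
  (G): G holds.
  (¬Q): ¬Q holds.
  (¬D ∨ ¬G ∨ Q): ¬D holds.
  (¬D ∨ ¬G ∨ ¬Q): ¬D holds.
  (¬D ∨ ¬G): ¬D holds.
  (¬D ∨ G ∨ ¬Q): ¬D holds.
All clauses satisfied.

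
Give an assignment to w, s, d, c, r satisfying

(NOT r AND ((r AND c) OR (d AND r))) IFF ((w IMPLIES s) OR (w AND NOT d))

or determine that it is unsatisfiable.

w = True, s = False, d = True, c = False, r = False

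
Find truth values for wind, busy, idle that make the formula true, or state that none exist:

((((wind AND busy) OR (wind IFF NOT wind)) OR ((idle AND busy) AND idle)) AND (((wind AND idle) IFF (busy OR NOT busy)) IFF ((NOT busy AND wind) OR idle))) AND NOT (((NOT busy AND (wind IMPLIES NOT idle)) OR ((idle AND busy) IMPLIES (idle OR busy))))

UNSATISFIABLE

The conjunct NOT (((NOT busy AND (wind IMPLIES NOT idle)) OR ((idle AND busy) IMPLIES (idle OR busy)))) is unsatisfiable on its own:
  wind=F, busy=F, idle=F: evaluates to False.
  wind=F, busy=F, idle=T: evaluates to False.
  wind=F, busy=T, idle=F: evaluates to False.
  wind=F, busy=T, idle=T: evaluates to False.
  wind=T, busy=F, idle=F: evaluates to False.
  wind=T, busy=F, idle=T: evaluates to False.
  wind=T, busy=T, idle=F: evaluates to False.
  wind=T, busy=T, idle=T: evaluates to False.
So the whole conjunction is unsatisfiable.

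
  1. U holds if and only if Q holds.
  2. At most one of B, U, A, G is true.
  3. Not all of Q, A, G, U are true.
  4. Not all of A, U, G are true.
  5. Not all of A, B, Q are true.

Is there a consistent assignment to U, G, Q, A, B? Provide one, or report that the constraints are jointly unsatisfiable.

U: False; G: False; Q: False; A: True; B: False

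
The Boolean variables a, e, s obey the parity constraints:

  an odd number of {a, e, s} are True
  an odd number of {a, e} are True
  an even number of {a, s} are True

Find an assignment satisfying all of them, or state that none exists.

a = False, e = True, s = False

{a, e, s}: 1 true → odd ✓
{a, e}: 1 true → odd ✓
{a, s}: 0 true → even ✓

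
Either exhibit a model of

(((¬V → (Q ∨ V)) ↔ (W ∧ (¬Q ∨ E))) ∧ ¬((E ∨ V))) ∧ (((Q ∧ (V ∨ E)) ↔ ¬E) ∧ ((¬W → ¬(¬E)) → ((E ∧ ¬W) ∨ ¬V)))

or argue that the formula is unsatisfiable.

No satisfying assignment exists.

Case V = True: the conjunct ¬((E ∨ V)) becomes ¬((E ∨ True)) = False.
Case V = False: the formula simplifies to ((Q ↔ (W ∧ (¬Q ∨ E))) ∧ ¬E) ∧ ((Q ∧ E) ↔ ¬E).
  E = True: the conjunct ¬E is False.
  E = False: the conjunct (Q ∧ E) ↔ ¬E becomes (Q ∧ False) ↔ ¬False = False.
Both cases fail — unsatisfiable.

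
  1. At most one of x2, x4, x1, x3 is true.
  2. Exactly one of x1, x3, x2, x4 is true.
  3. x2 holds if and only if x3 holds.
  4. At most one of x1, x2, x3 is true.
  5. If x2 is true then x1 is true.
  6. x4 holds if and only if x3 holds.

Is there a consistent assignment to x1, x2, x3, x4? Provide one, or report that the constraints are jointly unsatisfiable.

x1 = True, x2 = False, x3 = False, x4 = False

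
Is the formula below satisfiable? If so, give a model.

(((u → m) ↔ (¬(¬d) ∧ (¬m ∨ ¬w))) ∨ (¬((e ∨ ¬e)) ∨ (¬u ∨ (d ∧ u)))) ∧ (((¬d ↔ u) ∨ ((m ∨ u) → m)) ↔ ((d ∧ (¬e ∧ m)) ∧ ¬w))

d = True, e = False, u = True, w = True, m = False

  ((u → m) ↔ (¬(¬d) ∧ (¬m ∨ ¬w))) ∨ (¬((e ∨ ¬e)) ∨ (¬u ∨ (d ∧ u))) = True
    (u → m) ↔ (¬(¬d) ∧ (¬m ∨ ¬w)) = False
      u → m = False
      ¬(¬d) ∧ (¬m ∨ ¬w) = True
        ¬(¬d) = True
          ¬d = False
        ¬m ∨ ¬w = True
          ¬m = True
          ¬w = False
    ¬((e ∨ ¬e)) ∨ (¬u ∨ (d ∧ u)) = True
      ¬((e ∨ ¬e)) = False
        e ∨ ¬e = True
          ¬e = True
      ¬u ∨ (d ∧ u) = True
        ¬u = False
        d ∧ u = True
  ((¬d ↔ u) ∨ ((m ∨ u) → m)) ↔ ((d ∧ (¬e ∧ m)) ∧ ¬w) = True
    (¬d ↔ u) ∨ ((m ∨ u) → m) = False
      ¬d ↔ u = False
        ¬d = False
      (m ∨ u) → m = False
        m ∨ u = True
    (d ∧ (¬e ∧ m)) ∧ ¬w = False
      d ∧ (¬e ∧ m) = False
        ¬e ∧ m = False
          ¬e = True
      ¬w = False
Both conjuncts True, so the formula holds.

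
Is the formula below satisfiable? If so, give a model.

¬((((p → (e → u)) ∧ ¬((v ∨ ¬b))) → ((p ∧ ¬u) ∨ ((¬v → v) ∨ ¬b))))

v = False, e = True, p = False, u = True, b = True

  ¬((((p → (e → u)) ∧ ¬((v ∨ ¬b))) → ((p ∧ ¬u) ∨ ((¬v → v) ∨ ¬b)))) = True
    ((p → (e → u)) ∧ ¬((v ∨ ¬b))) → ((p ∧ ¬u) ∨ ((¬v → v) ∨ ¬b)) = False
      (p → (e → u)) ∧ ¬((v ∨ ¬b)) = True
        p → (e → u) = True
          e → u = True
        ¬((v ∨ ¬b)) = True
          v ∨ ¬b = False
            ¬b = False
      (p ∧ ¬u) ∨ ((¬v → v) ∨ ¬b) = False
        p ∧ ¬u = False
          ¬u = False
        (¬v → v) ∨ ¬b = False
          ¬v → v = False
            ¬v = True
          ¬b = False
The formula evaluates to True.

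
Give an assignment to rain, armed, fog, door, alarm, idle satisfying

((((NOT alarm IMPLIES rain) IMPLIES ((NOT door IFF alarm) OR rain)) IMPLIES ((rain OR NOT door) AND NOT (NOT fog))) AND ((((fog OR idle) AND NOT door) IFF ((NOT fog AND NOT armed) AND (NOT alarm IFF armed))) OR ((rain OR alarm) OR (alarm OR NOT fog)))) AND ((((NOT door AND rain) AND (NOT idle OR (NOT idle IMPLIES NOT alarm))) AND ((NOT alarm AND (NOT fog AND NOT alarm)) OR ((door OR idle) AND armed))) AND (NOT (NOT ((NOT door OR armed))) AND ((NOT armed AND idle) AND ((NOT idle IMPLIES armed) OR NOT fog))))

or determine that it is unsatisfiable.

UNSATISFIABLE

Case rain = True: the formula simplifies to NOT (NOT fog) AND (((NOT door AND (NOT idle OR (NOT idle IMPLIES NOT alarm))) AND ((NOT alarm AND (NOT fog AND NOT alarm)) OR ((door OR idle) AND armed))) AND (NOT (NOT ((NOT door OR armed))) AND ((NOT armed AND idle) AND ((NOT idle IMPLIES armed) OR NOT fog)))).
  idle = True: simplifies to NOT (NOT fog) AND ((NOT door AND ((NOT alarm AND (NOT fog AND NOT alarm)) OR armed)) AND (NOT (NOT ((NOT door OR armed))) AND NOT armed)).
    fog = True: simplifies to (NOT door AND armed) AND (NOT (NOT ((NOT door OR armed))) AND NOT armed).
      armed = True: the conjunct NOT armed is False.
      armed = False: the conjunct armed is False.
    fog = False: the conjunct NOT (NOT fog) becomes NOT (NOT False) = False.
  idle = False: the conjunct idle is False.
Case rain = False: the conjunct rain is False.
Both cases fail — unsatisfiable.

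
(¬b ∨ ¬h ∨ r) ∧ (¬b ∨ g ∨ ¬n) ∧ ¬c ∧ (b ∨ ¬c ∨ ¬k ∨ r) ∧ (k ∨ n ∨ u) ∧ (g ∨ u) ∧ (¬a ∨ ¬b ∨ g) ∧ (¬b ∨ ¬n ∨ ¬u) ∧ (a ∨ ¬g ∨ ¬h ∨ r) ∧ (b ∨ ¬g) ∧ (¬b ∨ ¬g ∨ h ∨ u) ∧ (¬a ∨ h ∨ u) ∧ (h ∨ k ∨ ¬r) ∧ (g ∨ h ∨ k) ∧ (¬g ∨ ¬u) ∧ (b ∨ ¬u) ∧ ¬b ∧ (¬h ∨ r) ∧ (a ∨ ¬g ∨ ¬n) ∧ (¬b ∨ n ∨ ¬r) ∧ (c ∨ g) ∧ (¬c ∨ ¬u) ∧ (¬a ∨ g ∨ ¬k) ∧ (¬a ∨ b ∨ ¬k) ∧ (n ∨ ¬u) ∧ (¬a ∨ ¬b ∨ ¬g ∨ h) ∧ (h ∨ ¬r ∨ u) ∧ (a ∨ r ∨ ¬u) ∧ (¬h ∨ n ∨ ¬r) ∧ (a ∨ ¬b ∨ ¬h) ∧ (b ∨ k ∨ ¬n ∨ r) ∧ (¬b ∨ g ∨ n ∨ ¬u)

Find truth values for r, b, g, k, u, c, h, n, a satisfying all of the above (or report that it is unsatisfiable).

Case b = True:
  Clause (¬b) is falsified — contradiction.
Case b = False:
  (¬c) forces c = False.
  (b ∨ ¬g) forces g = False.
  Clause (c ∨ g) is falsified — contradiction.
Both cases fail, so the formula is unsatisfiable.

Unsatisfiable — no assignment works.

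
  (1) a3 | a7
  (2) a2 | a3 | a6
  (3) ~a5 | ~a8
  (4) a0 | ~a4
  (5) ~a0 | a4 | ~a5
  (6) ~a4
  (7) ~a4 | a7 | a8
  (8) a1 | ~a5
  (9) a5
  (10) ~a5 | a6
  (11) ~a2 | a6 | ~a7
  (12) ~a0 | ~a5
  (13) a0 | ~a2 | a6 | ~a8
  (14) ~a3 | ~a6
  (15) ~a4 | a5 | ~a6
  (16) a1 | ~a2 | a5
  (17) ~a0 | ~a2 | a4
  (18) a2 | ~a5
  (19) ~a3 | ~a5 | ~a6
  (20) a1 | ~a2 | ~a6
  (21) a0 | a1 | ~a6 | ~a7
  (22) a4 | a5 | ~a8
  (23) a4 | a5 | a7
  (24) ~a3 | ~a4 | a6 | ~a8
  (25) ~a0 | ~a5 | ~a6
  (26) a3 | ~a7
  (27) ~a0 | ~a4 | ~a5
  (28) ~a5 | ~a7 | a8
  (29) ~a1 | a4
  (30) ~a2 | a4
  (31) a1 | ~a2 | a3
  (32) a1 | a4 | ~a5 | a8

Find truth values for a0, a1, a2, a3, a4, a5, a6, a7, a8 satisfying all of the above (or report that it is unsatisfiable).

No satisfying assignment exists.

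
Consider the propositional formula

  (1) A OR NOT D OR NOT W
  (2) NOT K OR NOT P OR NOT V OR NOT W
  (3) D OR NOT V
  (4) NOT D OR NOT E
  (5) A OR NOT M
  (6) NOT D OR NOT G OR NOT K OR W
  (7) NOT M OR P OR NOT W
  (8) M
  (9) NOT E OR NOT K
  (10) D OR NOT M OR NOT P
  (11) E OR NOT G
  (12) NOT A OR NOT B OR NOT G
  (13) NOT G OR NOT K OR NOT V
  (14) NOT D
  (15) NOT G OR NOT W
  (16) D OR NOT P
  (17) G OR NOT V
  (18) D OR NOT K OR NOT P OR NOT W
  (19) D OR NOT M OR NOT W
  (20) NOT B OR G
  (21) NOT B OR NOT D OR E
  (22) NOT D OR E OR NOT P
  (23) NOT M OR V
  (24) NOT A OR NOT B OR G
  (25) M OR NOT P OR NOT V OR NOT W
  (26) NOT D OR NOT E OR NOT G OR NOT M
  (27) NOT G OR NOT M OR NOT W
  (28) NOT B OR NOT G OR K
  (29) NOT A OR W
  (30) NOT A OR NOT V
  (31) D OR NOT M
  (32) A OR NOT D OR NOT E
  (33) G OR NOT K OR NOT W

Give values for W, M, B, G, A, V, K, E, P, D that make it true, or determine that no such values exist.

UNSATISFIABLE

Case M = True:
  (A OR NOT M) forces A = True.
  (NOT D) forces D = False.
  Clause (D OR NOT M) is falsified — contradiction.
Case M = False:
  Clause (M) is falsified — contradiction.
Both cases fail, so the formula is unsatisfiable.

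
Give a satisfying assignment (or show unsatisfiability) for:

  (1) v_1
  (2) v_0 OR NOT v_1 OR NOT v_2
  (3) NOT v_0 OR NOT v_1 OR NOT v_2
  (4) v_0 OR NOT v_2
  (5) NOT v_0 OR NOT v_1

Unit clause (v_1) forces v_1 = True.
In (NOT v_0 OR NOT v_1) only NOT v_0 is left, so v_0 = False.
In (v_0 OR NOT v_1 OR NOT v_2) only NOT v_2 is left, so v_2 = False.
Check each clause:
  (v_1): v_1 holds.
  (v_0 OR NOT v_1 OR NOT v_2): NOT v_2 holds.
  (NOT v_0 OR NOT v_1 OR NOT v_2): NOT v_0 holds.
  (v_0 OR NOT v_2): NOT v_2 holds.
  (NOT v_0 OR NOT v_1): NOT v_0 holds.
All clauses satisfied.

v_0: False, v_1: True, v_2: False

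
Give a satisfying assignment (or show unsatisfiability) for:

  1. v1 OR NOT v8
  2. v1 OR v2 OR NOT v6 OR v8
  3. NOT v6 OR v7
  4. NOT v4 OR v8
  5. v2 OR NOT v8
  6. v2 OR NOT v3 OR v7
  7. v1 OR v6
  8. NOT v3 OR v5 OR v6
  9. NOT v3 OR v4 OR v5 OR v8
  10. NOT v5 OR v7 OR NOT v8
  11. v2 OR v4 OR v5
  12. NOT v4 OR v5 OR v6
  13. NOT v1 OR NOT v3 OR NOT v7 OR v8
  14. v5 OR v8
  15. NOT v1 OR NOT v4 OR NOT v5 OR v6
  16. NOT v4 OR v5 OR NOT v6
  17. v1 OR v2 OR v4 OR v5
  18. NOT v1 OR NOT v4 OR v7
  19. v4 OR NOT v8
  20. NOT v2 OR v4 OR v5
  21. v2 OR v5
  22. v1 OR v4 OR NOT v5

Set v1 = True.
Set v2 = True.
Set v3 = False.
Set v4 = False.
  then (v4 OR NOT v8) forces v8 = False.
  then (NOT v2 OR v4 OR v5) forces v5 = True.
Set v6 = False.
Set v7 = True.
All clauses satisfied.

v1 = True, v2 = True, v3 = False, v4 = False, v5 = True, v6 = False, v7 = True, v8 = False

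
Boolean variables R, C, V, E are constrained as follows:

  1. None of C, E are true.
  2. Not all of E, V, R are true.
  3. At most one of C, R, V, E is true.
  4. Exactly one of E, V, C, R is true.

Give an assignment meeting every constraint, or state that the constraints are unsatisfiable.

R = False; C = False; V = True; E = False

  (1) {C, E}: 0 true — none ✓
  (2) {E, V, R}: 1/3 true — not all ✓
  (3) {C, R, V, E}: 1 true — at most one ✓
  (4) {E, V, C, R}: 1 true — exactly one ✓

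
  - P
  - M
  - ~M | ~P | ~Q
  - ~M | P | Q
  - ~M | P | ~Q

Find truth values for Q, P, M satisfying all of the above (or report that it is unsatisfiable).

Q=F, P=T, M=T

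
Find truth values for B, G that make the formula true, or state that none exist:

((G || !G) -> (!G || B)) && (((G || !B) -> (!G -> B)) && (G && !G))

No satisfying assignment exists.

Case G = True: the conjunct !G is False.
Case G = False: the conjunct G is False.
Both cases fail — unsatisfiable.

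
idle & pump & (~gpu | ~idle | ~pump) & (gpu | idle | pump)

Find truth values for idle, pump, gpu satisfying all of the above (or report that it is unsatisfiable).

idle=T, pump=T, gpu=F

Unit clause (idle) forces idle = True.
Unit clause (pump) forces pump = True.
In (~gpu | ~idle | ~pump) only ~gpu is left, so gpu = False.
Check each clause:
  (idle): idle holds.
  (pump): pump holds.
  (~gpu | ~idle | ~pump): ~gpu holds.
  (gpu | idle | pump): idle holds.
All clauses satisfied.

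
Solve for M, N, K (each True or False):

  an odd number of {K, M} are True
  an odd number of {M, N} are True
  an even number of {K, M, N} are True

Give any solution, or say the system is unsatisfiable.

M = False, N = True, K = True

{K, M}: 1 true → odd ✓
{M, N}: 1 true → odd ✓
{K, M, N}: 2 true → even ✓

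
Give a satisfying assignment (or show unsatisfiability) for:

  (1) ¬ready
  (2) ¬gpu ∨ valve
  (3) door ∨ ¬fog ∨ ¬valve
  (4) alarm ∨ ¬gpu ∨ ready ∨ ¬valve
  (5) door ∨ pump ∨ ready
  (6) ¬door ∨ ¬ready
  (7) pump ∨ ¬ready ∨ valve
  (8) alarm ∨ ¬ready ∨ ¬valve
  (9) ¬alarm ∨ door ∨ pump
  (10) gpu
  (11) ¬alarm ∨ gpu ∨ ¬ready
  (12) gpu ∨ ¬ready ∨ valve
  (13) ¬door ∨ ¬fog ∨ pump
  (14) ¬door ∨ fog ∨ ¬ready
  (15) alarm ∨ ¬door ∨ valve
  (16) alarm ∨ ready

fog: False; alarm: True; ready: False; door: False; valve: True; gpu: True; pump: True

Unit clause (¬ready) forces ready = False.
Unit clause (gpu) forces gpu = True.
In (alarm ∨ ready) only alarm is left, so alarm = True.
In (¬gpu ∨ valve) only valve is left, so valve = True.
Set fog = False.
Set door = False.
  then (door ∨ pump ∨ ready) forces pump = True.
All clauses satisfied.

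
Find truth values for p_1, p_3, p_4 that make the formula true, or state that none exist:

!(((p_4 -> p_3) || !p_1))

p_1=T; p_3=F; p_4=T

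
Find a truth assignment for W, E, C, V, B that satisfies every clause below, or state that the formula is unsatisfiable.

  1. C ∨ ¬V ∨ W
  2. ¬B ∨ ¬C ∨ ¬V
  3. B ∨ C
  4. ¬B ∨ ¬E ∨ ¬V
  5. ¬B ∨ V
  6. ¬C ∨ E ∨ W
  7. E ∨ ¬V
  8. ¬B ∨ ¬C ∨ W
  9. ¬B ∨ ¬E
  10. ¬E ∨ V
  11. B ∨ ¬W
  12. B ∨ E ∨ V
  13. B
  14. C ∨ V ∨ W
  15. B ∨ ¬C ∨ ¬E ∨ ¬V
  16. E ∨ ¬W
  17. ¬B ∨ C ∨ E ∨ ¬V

Case E = True:
  (¬B ∨ ¬E) forces B = False.
  Clause (B) is falsified — contradiction.
Case E = False:
  (E ∨ ¬V) forces V = False.
  (¬B ∨ V) forces B = False.
  Clause (B ∨ E ∨ V) is falsified — contradiction.
Both cases fail, so the formula is unsatisfiable.

The formula is unsatisfiable.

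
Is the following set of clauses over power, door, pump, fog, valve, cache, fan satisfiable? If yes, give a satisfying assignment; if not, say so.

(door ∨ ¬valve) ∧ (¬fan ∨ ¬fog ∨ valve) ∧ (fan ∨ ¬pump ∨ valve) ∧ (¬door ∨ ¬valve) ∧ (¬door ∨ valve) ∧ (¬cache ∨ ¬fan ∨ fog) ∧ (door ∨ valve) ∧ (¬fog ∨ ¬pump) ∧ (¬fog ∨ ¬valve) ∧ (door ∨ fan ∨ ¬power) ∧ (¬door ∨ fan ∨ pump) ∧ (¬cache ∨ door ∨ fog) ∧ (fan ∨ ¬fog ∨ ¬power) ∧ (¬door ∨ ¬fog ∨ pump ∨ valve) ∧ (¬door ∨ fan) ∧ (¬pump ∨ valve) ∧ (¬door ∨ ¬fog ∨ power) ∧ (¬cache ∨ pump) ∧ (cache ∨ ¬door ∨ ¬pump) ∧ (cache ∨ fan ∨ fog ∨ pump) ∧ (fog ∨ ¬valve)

No satisfying assignment exists.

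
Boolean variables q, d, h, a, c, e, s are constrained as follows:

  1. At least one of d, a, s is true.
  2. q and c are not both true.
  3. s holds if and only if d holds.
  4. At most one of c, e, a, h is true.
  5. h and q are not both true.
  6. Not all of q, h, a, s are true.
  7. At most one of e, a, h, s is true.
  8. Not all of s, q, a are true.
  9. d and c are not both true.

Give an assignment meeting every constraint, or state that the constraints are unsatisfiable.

q = True, d = False, h = False, a = True, c = False, e = False, s = False

  (1) {d, a, s}: 1 true — at least one ✓
  (2) q=T, c=F — not both ✓
  (3) s=F, d=F — same ✓
  (4) {c, e, a, h}: 1 true — at most one ✓
  (5) h=F, q=T — not both ✓
  (6) {q, h, a, s}: 2/4 true — not all ✓
  (7) {e, a, h, s}: 1 true — at most one ✓
  (8) {s, q, a}: 2/3 true — not all ✓
  (9) d=F, c=F — not both ✓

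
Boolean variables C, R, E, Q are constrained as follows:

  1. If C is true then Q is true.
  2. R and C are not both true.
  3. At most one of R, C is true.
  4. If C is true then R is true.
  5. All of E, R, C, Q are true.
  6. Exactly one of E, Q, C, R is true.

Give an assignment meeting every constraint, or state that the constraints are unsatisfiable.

Unsatisfiable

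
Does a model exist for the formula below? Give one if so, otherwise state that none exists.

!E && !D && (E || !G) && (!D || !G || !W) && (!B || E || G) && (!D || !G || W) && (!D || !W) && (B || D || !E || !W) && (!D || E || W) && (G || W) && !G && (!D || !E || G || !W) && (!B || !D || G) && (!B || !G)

Unit clause (!E) forces E = False.
Unit clause (!D) forces D = False.
In (E || !G) only !G is left, so G = False.
In (!B || E || G) only !B is left, so B = False.
In (G || W) only W is left, so W = True.
All clauses satisfied.

G: False, E: False, D: False, B: False, W: True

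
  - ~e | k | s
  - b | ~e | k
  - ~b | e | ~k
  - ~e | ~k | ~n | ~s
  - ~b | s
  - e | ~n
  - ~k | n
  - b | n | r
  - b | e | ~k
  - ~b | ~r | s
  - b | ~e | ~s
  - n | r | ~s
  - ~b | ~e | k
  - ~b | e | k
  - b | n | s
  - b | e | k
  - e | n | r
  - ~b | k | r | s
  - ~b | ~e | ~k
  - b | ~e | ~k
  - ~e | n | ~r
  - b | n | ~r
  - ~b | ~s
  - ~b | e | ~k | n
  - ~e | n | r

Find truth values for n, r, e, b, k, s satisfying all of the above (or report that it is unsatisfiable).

Unsatisfiable — no assignment works.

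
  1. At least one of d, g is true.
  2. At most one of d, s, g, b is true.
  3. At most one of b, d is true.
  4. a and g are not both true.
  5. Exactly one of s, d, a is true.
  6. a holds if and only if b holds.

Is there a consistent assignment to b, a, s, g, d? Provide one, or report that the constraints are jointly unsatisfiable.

b=F, a=F, s=F, g=F, d=T

  (1) {d, g}: 1 true — at least one ✓
  (2) {d, s, g, b}: 1 true — at most one ✓
  (3) {b, d}: 1 true — at most one ✓
  (4) a=F, g=F — not both ✓
  (5) {s, d, a}: 1 true — exactly one ✓
  (6) a=F, b=F — same ✓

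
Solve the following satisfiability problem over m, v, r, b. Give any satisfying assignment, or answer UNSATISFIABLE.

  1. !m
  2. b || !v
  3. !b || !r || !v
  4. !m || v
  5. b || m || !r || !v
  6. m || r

Unit clause (!m) forces m = False.
In (m || r) only r is left, so r = True.
Set v = False.
Set b = True.
Check each clause:
  (!m): !m holds.
  (b || !v): b holds.
  (!b || !r || !v): !v holds.
  (!m || v): !m holds.
  (b || m || !r || !v): b holds.
  (m || r): r holds.
All clauses satisfied.

m = False, v = False, r = True, b = True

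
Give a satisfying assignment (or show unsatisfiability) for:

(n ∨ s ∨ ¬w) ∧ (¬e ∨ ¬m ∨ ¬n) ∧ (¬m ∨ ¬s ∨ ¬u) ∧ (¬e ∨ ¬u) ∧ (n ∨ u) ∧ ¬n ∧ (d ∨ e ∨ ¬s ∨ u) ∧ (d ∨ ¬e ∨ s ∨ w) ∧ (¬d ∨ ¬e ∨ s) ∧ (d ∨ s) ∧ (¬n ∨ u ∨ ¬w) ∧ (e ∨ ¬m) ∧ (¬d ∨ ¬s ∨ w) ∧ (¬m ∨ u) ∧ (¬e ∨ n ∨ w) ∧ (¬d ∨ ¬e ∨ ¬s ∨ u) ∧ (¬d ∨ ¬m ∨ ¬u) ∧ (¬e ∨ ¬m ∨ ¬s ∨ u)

Unit clause (¬n) forces n = False.
In (n ∨ u) only u is left, so u = True.
In (¬e ∨ ¬u) only ¬e is left, so e = False.
In (e ∨ ¬m) only ¬m is left, so m = False.
Set s = True.
Set d = True.
  then (¬d ∨ ¬s ∨ w) forces w = True.
All clauses satisfied.

s: True, n: False, d: True, m: False, u: True, e: False, w: True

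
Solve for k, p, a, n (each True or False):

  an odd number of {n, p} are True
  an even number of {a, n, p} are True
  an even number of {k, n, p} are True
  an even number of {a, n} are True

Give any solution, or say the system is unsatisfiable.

k=T, p=F, a=T, n=T

{n, p}: 1 true → odd ✓
{a, n, p}: 2 true → even ✓
{k, n, p}: 2 true → even ✓
{a, n}: 2 true → even ✓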